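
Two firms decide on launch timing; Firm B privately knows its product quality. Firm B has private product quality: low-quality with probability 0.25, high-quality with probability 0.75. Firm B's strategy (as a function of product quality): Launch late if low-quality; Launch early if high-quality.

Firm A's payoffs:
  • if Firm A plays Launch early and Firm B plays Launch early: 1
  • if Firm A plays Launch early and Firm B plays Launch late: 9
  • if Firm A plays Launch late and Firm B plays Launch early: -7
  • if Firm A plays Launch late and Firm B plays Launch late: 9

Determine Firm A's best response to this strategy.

Launch early

E[Launch early] = 0.25·(9) + 0.75·(1) = 3
E[Launch late] = 0.25·(9) + 0.75·(-7) = -3
Best response: Launch early (3 is the largest).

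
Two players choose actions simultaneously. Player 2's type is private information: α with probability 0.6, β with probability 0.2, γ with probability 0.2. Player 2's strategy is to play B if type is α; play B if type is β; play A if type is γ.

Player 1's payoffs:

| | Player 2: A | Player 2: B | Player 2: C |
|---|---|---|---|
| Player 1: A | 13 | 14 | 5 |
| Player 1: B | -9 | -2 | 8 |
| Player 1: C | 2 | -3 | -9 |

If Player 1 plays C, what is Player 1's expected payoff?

-2

E[C] = 0.6·(-3) + 0.2·(-3) + 0.2·2 = (-1.8) + (-0.6) + 0.4 = -2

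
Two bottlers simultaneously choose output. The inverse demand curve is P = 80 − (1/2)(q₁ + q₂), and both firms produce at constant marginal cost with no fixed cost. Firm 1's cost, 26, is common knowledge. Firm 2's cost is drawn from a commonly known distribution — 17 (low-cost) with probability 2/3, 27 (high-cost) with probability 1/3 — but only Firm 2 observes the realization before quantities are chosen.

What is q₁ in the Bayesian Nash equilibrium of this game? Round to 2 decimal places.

Firm 2 with cost c maximizes (80 − (1/2)(q₁+q₂) − c)·q₂, giving q₂(c) = (80 − c − (1/2)q₁).
E[c₂] = 2/3·17 + 1/3·27 = 20.3333
Firm 1's FOC against E[q₂] yields q₁ = (80 − 2·26 + E[c₂])/(3/2) = (80 − 52 + 20.3333)/(3/2) = 32.2222.

32.22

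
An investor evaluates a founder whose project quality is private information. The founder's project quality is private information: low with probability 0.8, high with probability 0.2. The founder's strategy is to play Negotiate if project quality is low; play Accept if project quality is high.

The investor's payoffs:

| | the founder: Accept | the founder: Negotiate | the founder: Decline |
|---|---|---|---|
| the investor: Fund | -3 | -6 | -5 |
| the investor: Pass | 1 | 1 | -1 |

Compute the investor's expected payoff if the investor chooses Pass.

1

E[Pass] = 0.8·1 + 0.2·1 = 0.8 + 0.2 = 1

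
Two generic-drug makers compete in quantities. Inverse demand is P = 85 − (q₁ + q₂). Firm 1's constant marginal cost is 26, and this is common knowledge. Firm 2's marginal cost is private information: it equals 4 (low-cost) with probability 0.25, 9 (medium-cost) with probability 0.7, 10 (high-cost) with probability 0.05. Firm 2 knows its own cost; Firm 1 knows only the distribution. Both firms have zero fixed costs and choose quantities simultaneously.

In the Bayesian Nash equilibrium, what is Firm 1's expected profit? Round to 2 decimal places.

Type-c best response for Firm 2: q₂(c) = (85 − c)/2 − q₁/2.
Firm 1 maximizes expected profit; its first-order condition is 85 − 2q₁ − E[q₂] − 26 = 0.
Substituting E[q₂] and solving: E[c₂] = 7.8, so q₁ = (85 − 2·26 + 7.8)/3 = 13.6.
E[P] = 85 − (q₁ + E[q₂]) = 39.6; Firm 1's expected profit = (E[P] − 26)·q₁ = (39.6 − 26)·13.6 = 184.96.

184.96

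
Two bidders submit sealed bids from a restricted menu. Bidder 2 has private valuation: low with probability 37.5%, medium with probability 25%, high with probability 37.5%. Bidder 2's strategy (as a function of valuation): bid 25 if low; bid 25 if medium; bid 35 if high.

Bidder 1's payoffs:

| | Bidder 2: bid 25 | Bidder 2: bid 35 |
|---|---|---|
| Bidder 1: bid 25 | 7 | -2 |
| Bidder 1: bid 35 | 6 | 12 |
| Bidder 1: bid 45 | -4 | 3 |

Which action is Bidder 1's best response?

bid 35

E[bid 25] = 0.375·(7) + 0.25·(7) + 0.375·(-2) = 3.625
E[bid 35] = 0.375·(6) + 0.25·(6) + 0.375·(12) = 8.25
E[bid 45] = 0.375·(-4) + 0.25·(-4) + 0.375·(3) = -1.375
Best response: bid 35 (8.25 is the largest).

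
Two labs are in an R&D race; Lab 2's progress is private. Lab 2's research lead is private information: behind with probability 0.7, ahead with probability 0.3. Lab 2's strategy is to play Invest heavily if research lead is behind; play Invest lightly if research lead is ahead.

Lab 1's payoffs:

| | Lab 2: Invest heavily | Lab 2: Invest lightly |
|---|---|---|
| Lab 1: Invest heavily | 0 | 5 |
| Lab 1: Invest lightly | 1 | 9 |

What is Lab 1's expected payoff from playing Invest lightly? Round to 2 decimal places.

3.40

E[Invest lightly] = 0.7·1 + 0.3·9 = 0.7 + 2.7 = 3.4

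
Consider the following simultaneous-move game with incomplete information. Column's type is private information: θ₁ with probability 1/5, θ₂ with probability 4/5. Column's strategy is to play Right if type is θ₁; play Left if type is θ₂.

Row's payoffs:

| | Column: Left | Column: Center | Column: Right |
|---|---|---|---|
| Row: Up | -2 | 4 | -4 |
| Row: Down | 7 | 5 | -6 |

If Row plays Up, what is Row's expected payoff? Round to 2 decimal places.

-2.40

E[Up] = 1/5·(-4) + 4/5·(-2) = (-4/5) + (-8/5) = -12/5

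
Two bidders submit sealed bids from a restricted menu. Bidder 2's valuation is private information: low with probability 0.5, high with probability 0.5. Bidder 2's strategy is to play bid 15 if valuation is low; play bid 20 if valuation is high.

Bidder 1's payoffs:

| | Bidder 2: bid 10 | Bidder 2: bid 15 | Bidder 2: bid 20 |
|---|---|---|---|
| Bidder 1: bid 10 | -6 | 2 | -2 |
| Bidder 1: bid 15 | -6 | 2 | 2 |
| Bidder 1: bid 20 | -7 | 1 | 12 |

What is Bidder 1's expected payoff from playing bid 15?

2

E[bid 15] = 0.5·2 + 0.5·2 = 1 + 1 = 2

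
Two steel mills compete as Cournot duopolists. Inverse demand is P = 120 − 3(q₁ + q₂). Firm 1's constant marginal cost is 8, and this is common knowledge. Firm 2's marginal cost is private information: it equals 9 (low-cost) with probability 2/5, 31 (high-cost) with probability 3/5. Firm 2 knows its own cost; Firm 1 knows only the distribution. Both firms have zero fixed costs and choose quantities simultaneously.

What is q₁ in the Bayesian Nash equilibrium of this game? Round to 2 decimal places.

Type-c best response for Firm 2: q₂(c) = (120 − c)/6 − q₁/2.
Firm 1 maximizes expected profit; its first-order condition is 120 − 6q₁ − 3E[q₂] − 8 = 0.
Substituting E[q₂] and solving: E[c₂] = 22.2, so q₁ = (120 − 2·8 + 22.2)/9 = 14.0222.

14.02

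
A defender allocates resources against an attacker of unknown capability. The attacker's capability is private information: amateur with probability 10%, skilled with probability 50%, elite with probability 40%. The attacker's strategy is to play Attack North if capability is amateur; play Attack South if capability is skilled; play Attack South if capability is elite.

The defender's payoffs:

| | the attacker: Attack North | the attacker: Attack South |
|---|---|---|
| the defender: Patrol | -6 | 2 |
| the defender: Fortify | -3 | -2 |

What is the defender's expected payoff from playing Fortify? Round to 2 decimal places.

E[Fortify] = 0.1·(-3) + 0.5·(-2) + 0.4·(-2) = (-0.3) + (-1) + (-0.8) = -2.1

-2.10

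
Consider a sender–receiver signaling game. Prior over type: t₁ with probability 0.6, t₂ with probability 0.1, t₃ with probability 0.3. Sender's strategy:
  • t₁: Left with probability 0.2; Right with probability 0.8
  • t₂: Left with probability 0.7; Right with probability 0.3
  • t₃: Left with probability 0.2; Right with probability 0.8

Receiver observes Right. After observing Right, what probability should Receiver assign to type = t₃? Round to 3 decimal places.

P(Right) = 0.6·0.8 + 0.1·0.3 + 0.3·0.8 = 0.75
P(t₃ | Right) = (0.3·0.8) / 0.75 = 0.24 / 0.75 = 0.32

0.320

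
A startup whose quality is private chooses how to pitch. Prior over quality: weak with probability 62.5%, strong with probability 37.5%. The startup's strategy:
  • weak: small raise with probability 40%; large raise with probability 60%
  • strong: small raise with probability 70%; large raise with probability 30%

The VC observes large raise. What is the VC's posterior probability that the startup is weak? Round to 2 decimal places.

0.77

P(large raise) = 0.625·0.6 + 0.375·0.3 = 0.4875
P(weak | large raise) = (0.625·0.6) / 0.4875 = 0.375 / 0.4875 = 0.769231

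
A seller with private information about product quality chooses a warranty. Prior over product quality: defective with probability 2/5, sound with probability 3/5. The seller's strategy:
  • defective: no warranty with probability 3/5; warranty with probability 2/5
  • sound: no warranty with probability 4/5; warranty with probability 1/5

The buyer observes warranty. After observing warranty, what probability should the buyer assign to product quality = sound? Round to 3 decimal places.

Apply Bayes' rule using the sender's strategy as the likelihood.
P(warranty) = (2/5)·(2/5) + (3/5)·(1/5) = 7/25
P(sound | warranty) = ((3/5)·(1/5)) / (7/25) = (3/25) / (7/25) = 3/7

0.429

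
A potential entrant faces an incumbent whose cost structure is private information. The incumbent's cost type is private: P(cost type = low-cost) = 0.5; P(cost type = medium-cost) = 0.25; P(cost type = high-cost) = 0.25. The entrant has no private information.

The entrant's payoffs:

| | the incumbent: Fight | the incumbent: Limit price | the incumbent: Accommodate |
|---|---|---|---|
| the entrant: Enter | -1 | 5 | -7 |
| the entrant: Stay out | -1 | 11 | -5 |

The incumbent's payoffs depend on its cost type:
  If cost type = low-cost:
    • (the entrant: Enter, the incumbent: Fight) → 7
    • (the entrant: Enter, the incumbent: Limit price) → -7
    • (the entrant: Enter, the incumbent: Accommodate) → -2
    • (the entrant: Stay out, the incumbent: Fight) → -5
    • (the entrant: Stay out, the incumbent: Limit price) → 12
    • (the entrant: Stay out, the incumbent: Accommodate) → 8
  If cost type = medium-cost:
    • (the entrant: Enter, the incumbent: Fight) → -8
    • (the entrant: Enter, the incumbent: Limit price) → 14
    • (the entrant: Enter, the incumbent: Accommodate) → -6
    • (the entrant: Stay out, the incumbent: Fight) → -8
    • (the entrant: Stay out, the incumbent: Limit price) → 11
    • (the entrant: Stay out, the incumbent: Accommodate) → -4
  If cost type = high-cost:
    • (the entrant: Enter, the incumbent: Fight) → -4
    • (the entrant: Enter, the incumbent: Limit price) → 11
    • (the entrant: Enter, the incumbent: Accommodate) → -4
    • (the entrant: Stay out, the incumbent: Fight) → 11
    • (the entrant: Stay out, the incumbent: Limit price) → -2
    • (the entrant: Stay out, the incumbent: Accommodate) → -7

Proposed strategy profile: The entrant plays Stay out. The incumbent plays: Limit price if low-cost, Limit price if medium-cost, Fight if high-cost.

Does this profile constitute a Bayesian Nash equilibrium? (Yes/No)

The entrant plays Stay out: E[Stay out] = 0.5·(11) + 0.25·(11) + 0.25·(-1) = 8; E[Enter] = 3.5. Best-responding. ✓
The incumbent (cost type low-cost), facing Stay out: Fight gives -5, Limit price gives 12, Accommodate gives 8. Proposed Limit price is best. ✓
The incumbent (cost type medium-cost), facing Stay out: Fight gives -8, Limit price gives 11, Accommodate gives -4. Proposed Limit price is best. ✓
The incumbent (cost type high-cost), facing Stay out: Fight gives 11, Limit price gives -2, Accommodate gives -7. Proposed Fight is best. ✓

Yes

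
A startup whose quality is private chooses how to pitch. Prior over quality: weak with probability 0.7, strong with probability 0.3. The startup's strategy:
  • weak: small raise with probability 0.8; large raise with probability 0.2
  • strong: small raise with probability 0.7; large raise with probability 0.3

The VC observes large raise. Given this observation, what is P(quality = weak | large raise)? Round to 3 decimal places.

P(large raise) = 0.7·0.2 + 0.3·0.3 = 0.23
P(weak | large raise) = (0.7·0.2) / 0.23 = 0.14 / 0.23 = 0.608696

0.609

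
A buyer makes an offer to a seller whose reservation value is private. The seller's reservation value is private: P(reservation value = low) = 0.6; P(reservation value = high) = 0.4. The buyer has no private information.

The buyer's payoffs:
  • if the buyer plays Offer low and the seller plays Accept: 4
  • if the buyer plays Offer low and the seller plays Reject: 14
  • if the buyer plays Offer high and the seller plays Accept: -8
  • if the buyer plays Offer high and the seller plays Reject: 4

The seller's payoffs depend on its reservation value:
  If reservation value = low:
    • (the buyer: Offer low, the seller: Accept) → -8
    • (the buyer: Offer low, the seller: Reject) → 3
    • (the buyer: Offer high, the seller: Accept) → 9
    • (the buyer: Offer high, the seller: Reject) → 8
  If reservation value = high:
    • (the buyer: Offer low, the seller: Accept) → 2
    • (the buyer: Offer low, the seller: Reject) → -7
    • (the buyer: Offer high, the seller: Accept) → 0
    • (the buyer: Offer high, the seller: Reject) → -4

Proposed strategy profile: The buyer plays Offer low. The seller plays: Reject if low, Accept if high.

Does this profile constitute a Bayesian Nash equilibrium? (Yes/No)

Yes

The buyer plays Offer low: E[Offer low] = 0.6·(14) + 0.4·(4) = 10; E[Offer high] = -0.8. Best-responding. ✓
The seller (reservation value low), facing Offer low: Accept gives -8, Reject gives 3. Proposed Reject is best. ✓
The seller (reservation value high), facing Offer low: Accept gives 2, Reject gives -7. Proposed Accept is best. ✓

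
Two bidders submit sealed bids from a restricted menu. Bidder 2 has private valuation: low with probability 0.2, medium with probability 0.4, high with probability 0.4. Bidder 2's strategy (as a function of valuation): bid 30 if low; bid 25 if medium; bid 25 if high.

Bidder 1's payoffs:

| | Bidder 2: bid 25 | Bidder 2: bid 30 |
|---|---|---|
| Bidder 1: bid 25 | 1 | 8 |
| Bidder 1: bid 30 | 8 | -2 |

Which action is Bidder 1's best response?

E[bid 25] = 0.2·(8) + 0.4·(1) + 0.4·(1) = 2.4
E[bid 30] = 0.2·(-2) + 0.4·(8) + 0.4·(8) = 6
Best response: bid 30 (6 is the largest).

bid 30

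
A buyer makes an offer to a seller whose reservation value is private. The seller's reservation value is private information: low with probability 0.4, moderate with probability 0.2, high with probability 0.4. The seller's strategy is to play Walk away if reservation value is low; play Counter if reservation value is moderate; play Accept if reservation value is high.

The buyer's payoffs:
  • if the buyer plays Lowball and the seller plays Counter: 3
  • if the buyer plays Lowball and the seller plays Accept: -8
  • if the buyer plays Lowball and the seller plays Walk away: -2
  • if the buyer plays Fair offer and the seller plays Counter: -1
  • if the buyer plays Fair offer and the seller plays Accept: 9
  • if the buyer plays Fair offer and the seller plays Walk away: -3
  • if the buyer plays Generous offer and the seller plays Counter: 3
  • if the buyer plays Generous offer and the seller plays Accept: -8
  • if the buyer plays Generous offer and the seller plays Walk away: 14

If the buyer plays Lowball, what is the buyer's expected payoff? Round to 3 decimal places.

Take the expectation over the seller's reservation value, weighting each type's action by its prior probability.
E[Lowball] = 0.4·(-2) + 0.2·3 + 0.4·(-8) = (-0.8) + 0.6 + (-3.2) = -3.4

-3.400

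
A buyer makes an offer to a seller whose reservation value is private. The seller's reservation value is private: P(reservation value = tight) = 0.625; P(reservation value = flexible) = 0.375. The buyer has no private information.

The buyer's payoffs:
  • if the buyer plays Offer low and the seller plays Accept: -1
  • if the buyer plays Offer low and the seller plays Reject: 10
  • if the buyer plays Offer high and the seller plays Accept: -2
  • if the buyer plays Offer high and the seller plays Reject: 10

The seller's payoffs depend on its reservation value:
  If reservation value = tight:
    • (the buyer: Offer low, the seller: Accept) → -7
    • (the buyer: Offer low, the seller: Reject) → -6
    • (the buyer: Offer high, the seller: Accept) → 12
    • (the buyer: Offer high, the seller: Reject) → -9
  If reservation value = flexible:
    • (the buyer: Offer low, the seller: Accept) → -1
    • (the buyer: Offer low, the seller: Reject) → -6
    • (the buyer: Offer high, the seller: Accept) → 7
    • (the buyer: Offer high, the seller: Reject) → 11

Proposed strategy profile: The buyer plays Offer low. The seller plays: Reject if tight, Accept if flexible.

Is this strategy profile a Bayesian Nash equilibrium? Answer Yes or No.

A profile is a BNE iff every type of every player is best-responding given beliefs about the other side.
The buyer plays Offer low: E[Offer low] = 0.625·(10) + 0.375·(-1) = 5.875; E[Offer high] = 5.5. Best-responding. ✓
The seller (reservation value tight), facing Offer low: Accept gives -7, Reject gives -6. Proposed Reject is best. ✓
The seller (reservation value flexible), facing Offer low: Accept gives -1, Reject gives -6. Proposed Accept is best. ✓

Yes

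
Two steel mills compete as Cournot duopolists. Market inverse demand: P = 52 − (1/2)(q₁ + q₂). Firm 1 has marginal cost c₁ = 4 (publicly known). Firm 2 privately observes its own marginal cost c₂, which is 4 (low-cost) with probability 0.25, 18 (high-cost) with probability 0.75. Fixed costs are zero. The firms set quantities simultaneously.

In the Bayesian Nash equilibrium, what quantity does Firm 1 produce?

Type-c best response for Firm 2: q₂(c) = (52 − c) − q₁/2.
Firm 1 maximizes expected profit; its first-order condition is 52 − q₁ − (1/2)E[q₂] − 4 = 0.
Substituting E[q₂] and solving: E[c₂] = 14.5, so q₁ = (52 − 2·4 + 14.5)/(3/2) = 39.

39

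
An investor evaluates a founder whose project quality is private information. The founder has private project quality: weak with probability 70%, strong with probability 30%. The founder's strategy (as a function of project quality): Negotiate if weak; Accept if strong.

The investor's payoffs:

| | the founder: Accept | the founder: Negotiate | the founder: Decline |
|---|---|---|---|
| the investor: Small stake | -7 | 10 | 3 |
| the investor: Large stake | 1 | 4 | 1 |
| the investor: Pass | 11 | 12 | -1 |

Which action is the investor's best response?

E[Small stake] = 0.7·(10) + 0.3·(-7) = 4.9
E[Large stake] = 0.7·(4) + 0.3·(1) = 3.1
E[Pass] = 0.7·(12) + 0.3·(11) = 11.7
Best response: Pass (11.7 is the largest).

Pass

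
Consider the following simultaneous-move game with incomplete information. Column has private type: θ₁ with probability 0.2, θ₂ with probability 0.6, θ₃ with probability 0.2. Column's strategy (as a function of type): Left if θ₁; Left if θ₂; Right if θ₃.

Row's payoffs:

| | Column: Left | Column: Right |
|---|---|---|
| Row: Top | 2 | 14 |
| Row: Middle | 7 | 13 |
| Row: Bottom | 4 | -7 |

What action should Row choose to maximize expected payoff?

Middle

Compute Row's expected payoff for each action, taking the expectation over Column's type.
E[Top] = 0.2·(2) + 0.6·(2) + 0.2·(14) = 4.4
E[Middle] = 0.2·(7) + 0.6·(7) + 0.2·(13) = 8.2
E[Bottom] = 0.2·(4) + 0.6·(4) + 0.2·(-7) = 1.8
Best response: Middle (8.2 is the largest).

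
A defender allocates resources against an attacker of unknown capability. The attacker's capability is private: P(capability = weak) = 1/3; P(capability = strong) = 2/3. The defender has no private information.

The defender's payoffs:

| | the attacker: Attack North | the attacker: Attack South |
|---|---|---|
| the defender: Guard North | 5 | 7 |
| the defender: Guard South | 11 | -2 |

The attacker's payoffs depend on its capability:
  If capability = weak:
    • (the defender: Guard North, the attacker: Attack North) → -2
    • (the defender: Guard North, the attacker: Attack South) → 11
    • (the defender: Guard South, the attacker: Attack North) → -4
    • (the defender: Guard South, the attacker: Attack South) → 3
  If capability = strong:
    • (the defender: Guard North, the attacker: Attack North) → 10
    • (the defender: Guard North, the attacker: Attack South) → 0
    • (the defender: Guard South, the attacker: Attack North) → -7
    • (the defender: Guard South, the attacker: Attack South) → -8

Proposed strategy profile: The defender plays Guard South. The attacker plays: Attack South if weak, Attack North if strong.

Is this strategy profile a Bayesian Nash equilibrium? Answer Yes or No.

Yes

The defender plays Guard South: E[Guard South] = 1/3·(-2) + 2/3·(11) = 20/3; E[Guard North] = 17/3. Best-responding. ✓
The attacker (capability weak), facing Guard South: Attack North gives -4, Attack South gives 3. Proposed Attack South is best. ✓
The attacker (capability strong), facing Guard South: Attack North gives -7, Attack South gives -8. Proposed Attack North is best. ✓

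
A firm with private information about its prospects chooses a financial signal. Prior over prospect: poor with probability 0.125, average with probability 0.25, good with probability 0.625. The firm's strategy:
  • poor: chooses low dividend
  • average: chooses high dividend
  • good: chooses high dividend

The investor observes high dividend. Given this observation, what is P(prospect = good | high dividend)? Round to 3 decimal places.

P(high dividend) = 0.125·0 + 0.25·1 + 0.625·1 = 0.875
P(good | high dividend) = (0.625·1) / 0.875 = 0.625 / 0.875 = 0.714286

0.714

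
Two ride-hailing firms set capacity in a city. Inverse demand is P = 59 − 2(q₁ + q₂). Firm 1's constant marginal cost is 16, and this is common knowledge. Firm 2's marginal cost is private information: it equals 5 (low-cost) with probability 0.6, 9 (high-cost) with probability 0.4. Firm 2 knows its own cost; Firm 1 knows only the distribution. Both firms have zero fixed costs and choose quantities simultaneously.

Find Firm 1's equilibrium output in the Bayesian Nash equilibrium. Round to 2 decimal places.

5.60

Type-c best response for Firm 2: q₂(c) = (59 − c)/4 − q₁/2.
Firm 1 maximizes expected profit; its first-order condition is 59 − 4q₁ − 2E[q₂] − 16 = 0.
Substituting E[q₂] and solving: E[c₂] = 6.6, so q₁ = (59 − 2·16 + 6.6)/6 = 5.6.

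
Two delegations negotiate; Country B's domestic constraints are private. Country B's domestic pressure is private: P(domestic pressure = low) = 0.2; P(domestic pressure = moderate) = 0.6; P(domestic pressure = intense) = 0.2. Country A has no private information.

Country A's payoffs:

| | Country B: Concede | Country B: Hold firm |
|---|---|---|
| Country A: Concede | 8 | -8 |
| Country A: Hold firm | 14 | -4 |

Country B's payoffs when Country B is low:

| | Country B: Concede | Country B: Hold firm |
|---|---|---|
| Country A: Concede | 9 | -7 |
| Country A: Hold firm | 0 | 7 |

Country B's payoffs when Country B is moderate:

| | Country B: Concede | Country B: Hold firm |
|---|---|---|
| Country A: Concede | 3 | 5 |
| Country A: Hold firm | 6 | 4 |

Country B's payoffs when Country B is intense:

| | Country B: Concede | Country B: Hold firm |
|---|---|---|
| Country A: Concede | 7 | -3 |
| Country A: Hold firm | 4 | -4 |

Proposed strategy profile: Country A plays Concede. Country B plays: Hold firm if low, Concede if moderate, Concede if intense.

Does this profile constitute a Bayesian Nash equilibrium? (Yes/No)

No

Country A plays Concede: E[Concede] = 0.2·(-8) + 0.6·(8) + 0.2·(8) = 4.8; E[Hold firm] = 10.4. Not best-responding. ✗
Country B (domestic pressure low), facing Concede: Concede gives 9, Hold firm gives -7. Proposed Hold firm is not best — profitable deviation exists. ✗
Country B (domestic pressure moderate), facing Concede: Concede gives 3, Hold firm gives 5. Proposed Concede is not best — profitable deviation exists. ✗
Country B (domestic pressure intense), facing Concede: Concede gives 7, Hold firm gives -3. Proposed Concede is best. ✓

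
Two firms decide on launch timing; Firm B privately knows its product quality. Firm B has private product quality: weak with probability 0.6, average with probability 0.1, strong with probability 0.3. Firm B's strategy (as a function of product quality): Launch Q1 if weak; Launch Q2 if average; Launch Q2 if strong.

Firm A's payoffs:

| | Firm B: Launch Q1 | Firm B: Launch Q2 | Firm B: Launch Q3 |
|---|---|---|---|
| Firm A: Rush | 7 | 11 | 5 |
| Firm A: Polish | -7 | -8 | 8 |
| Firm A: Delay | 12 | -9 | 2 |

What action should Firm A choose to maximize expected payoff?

E[Rush] = 0.6·(7) + 0.1·(11) + 0.3·(11) = 8.6
E[Polish] = 0.6·(-7) + 0.1·(-8) + 0.3·(-8) = -7.4
E[Delay] = 0.6·(12) + 0.1·(-9) + 0.3·(-9) = 3.6
Best response: Rush (8.6 is the largest).

Rush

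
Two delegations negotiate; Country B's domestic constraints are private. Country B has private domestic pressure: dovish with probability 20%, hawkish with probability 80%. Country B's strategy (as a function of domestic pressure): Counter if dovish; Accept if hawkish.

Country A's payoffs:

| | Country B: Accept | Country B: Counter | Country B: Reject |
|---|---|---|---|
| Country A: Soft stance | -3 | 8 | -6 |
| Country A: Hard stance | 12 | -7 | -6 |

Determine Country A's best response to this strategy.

Hard stance

Compute Country A's expected payoff for each action, taking the expectation over Country B's type.
E[Soft stance] = 0.2·(8) + 0.8·(-3) = -0.8
E[Hard stance] = 0.2·(-7) + 0.8·(12) = 8.2
Best response: Hard stance (8.2 is the largest).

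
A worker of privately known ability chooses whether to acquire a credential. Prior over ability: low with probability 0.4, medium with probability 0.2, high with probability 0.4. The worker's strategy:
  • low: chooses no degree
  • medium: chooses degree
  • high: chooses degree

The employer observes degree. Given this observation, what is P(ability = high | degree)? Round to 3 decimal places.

P(degree) = 0.4·0 + 0.2·1 + 0.4·1 = 0.6
P(high | degree) = (0.4·1) / 0.6 = 0.4 / 0.6 = 0.666667

0.667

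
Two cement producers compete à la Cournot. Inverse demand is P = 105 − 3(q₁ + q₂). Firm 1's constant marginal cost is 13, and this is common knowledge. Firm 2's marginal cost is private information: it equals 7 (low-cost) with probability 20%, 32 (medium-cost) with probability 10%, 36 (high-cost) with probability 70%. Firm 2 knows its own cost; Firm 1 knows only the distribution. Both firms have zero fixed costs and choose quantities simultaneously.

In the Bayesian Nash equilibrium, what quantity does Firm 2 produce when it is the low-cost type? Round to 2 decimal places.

10.29

Firm 2 with cost c maximizes (105 − 3(q₁+q₂) − c)·q₂, giving q₂(c) = (105 − c − 3q₁)/6.
E[c₂] = 0.2·7 + 0.1·32 + 0.7·36 = 29.8
Firm 1's FOC against E[q₂] yields q₁ = (105 − 2·13 + E[c₂])/9 = (105 − 26 + 29.8)/9 = 12.0889.
q₂(low-cost) = (105 − 7 − 3·12.0889)/6 = 10.2889.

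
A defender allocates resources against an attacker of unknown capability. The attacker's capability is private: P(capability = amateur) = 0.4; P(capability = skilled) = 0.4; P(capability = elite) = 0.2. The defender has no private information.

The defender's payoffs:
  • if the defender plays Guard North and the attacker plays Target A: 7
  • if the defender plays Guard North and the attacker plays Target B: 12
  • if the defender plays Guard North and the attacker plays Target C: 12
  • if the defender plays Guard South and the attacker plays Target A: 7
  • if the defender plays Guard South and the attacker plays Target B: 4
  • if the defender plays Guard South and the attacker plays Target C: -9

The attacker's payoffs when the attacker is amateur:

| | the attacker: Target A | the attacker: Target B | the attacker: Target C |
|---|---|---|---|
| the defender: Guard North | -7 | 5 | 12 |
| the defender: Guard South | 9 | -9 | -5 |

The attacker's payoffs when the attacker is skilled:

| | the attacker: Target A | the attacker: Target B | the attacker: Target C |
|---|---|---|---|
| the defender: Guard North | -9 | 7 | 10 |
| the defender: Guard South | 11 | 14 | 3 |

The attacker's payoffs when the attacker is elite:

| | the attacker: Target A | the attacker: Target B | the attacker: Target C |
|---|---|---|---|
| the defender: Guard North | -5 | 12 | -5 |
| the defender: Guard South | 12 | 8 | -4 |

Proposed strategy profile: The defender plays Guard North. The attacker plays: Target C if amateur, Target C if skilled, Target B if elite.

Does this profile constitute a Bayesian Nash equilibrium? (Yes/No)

A profile is a BNE iff every type of every player is best-responding given beliefs about the other side.
The defender plays Guard North: E[Guard North] = 0.4·(12) + 0.4·(12) + 0.2·(12) = 12; E[Guard South] = -6.4. Best-responding. ✓
The attacker (capability amateur), facing Guard North: Target A gives -7, Target B gives 5, Target C gives 12. Proposed Target C is best. ✓
The attacker (capability skilled), facing Guard North: Target A gives -9, Target B gives 7, Target C gives 10. Proposed Target C is best. ✓
The attacker (capability elite), facing Guard North: Target A gives -5, Target B gives 12, Target C gives -5. Proposed Target B is best. ✓

Yes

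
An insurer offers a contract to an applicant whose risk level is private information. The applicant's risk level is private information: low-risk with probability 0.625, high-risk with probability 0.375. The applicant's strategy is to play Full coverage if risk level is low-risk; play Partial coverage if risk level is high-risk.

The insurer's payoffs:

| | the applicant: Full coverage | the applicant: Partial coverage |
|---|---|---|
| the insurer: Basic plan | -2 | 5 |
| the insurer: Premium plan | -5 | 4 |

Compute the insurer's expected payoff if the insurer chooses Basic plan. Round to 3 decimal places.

E[Basic plan] = 0.625·(-2) + 0.375·5 = (-1.25) + 1.875 = 0.625

0.625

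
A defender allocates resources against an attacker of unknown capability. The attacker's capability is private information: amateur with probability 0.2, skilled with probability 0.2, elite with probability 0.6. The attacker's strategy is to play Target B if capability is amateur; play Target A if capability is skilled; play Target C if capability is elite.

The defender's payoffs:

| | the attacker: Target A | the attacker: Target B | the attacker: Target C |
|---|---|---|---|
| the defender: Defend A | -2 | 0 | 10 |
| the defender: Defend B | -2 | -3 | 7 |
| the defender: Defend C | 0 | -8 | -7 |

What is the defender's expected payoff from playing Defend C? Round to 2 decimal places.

Take the expectation over the attacker's capability, weighting each type's action by its prior probability.
E[Defend C] = 0.2·(-8) + 0.2·0 + 0.6·(-7) = (-1.6) + 0 + (-4.2) = -5.8

-5.80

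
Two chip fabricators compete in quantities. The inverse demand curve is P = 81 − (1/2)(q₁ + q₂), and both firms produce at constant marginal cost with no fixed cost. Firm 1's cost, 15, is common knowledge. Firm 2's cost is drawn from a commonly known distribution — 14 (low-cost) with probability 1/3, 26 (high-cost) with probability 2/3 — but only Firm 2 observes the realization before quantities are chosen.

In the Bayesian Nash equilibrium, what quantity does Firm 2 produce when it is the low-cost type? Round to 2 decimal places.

42.67

Firm 2 with cost c maximizes (81 − (1/2)(q₁+q₂) − c)·q₂, giving q₂(c) = (81 − c − (1/2)q₁).
E[c₂] = 1/3·14 + 2/3·26 = 22
Firm 1's FOC against E[q₂] yields q₁ = (81 − 2·15 + E[c₂])/(3/2) = (81 − 30 + 22)/(3/2) = 48.6667.
q₂(low-cost) = (81 − 14 − (1/2)·48.6667) = 42.6667.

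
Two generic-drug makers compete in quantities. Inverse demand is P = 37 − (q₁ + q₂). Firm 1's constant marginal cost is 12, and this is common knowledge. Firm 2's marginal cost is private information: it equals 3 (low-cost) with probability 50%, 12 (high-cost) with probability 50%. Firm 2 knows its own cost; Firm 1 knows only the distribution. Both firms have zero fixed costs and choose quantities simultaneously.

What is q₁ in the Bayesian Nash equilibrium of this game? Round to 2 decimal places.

Firm 2 with cost c maximizes (37 − (q₁+q₂) − c)·q₂, giving q₂(c) = (37 − c − q₁)/2.
E[c₂] = 0.5·3 + 0.5·12 = 7.5
Firm 1's FOC against E[q₂] yields q₁ = (37 − 2·12 + E[c₂])/3 = (37 − 24 + 7.5)/3 = 6.83333.

6.83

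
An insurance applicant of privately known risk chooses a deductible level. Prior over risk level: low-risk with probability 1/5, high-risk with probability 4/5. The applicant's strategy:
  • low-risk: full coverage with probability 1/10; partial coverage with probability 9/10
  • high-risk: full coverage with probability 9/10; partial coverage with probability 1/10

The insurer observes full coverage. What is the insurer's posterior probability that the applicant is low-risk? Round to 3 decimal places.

Apply Bayes' rule using the sender's strategy as the likelihood.
P(full coverage) = (1/5)·(1/10) + (4/5)·(9/10) = 37/50
P(low-risk | full coverage) = ((1/5)·(1/10)) / (37/50) = (1/50) / (37/50) = 1/37

0.027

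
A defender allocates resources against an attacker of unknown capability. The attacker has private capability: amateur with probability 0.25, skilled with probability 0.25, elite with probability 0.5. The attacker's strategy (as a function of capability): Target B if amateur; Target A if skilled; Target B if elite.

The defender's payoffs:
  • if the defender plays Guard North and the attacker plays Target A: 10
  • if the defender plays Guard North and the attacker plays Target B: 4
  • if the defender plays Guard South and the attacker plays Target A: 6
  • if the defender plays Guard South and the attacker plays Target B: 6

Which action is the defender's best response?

Compute the defender's expected payoff for each action, taking the expectation over the attacker's type.
E[Guard North] = 0.25·(4) + 0.25·(10) + 0.5·(4) = 5.5
E[Guard South] = 0.25·(6) + 0.25·(6) + 0.5·(6) = 6
Best response: Guard South (6 is the largest).

Guard South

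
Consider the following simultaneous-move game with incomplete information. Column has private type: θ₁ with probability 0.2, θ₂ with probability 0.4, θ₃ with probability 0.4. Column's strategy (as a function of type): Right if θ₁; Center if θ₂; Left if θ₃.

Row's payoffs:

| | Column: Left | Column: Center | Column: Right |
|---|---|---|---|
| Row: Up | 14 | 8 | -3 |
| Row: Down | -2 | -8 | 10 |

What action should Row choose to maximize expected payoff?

Compute Row's expected payoff for each action, taking the expectation over Column's type.
E[Up] = 0.2·(-3) + 0.4·(8) + 0.4·(14) = 8.2
E[Down] = 0.2·(10) + 0.4·(-8) + 0.4·(-2) = -2
Best response: Up (8.2 is the largest).

Up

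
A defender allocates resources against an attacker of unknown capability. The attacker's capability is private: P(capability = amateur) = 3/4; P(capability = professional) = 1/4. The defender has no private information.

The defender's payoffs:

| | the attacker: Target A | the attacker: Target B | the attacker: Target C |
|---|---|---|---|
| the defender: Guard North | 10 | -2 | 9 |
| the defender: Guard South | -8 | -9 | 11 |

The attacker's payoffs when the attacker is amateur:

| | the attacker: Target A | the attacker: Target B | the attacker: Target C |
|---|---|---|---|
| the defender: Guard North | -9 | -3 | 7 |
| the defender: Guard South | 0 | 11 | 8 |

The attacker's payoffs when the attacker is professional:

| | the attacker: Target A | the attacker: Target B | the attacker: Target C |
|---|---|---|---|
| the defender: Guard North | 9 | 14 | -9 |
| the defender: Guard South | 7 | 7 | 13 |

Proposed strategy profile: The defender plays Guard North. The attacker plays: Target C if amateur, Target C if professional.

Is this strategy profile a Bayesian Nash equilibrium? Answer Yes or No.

The defender plays Guard North: E[Guard North] = 3/4·(9) + 1/4·(9) = 9; E[Guard South] = 11. Not best-responding. ✗
The attacker (capability amateur), facing Guard North: Target A gives -9, Target B gives -3, Target C gives 7. Proposed Target C is best. ✓
The attacker (capability professional), facing Guard North: Target A gives 9, Target B gives 14, Target C gives -9. Proposed Target C is not best — profitable deviation exists. ✗

No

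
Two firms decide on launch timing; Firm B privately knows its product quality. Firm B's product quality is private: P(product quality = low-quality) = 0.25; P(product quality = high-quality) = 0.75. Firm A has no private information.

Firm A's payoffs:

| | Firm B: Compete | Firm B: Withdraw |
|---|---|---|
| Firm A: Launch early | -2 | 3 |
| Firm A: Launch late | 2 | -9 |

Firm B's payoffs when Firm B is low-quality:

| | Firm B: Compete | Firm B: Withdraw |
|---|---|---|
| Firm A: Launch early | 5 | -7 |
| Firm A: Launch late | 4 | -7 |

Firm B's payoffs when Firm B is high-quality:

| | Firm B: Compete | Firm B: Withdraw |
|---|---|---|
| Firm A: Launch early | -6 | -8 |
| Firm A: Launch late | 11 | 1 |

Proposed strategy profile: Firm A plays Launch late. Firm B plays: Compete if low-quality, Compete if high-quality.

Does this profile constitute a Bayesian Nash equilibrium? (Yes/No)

Yes

A profile is a BNE iff every type of every player is best-responding given beliefs about the other side.
Firm A plays Launch late: E[Launch late] = 0.25·(2) + 0.75·(2) = 2; E[Launch early] = -2. Best-responding. ✓
Firm B (product quality low-quality), facing Launch late: Compete gives 4, Withdraw gives -7. Proposed Compete is best. ✓
Firm B (product quality high-quality), facing Launch late: Compete gives 11, Withdraw gives 1. Proposed Compete is best. ✓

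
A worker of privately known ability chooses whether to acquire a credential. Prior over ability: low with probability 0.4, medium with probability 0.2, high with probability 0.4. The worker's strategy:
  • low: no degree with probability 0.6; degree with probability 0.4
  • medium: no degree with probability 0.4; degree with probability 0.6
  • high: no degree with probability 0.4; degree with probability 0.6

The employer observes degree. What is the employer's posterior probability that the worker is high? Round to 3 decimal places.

P(degree) = 0.4·0.4 + 0.2·0.6 + 0.4·0.6 = 0.52
P(high | degree) = (0.4·0.6) / 0.52 = 0.24 / 0.52 = 0.461538

0.462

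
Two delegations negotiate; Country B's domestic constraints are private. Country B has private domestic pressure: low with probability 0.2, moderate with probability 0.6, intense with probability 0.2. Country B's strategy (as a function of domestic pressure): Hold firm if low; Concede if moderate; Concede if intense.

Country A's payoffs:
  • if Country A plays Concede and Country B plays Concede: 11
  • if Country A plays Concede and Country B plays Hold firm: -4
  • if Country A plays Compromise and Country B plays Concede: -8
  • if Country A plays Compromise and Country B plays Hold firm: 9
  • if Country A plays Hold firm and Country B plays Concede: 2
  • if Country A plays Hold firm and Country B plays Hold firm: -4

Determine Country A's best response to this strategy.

E[Concede] = 0.2·(-4) + 0.6·(11) + 0.2·(11) = 8
E[Compromise] = 0.2·(9) + 0.6·(-8) + 0.2·(-8) = -4.6
E[Hold firm] = 0.2·(-4) + 0.6·(2) + 0.2·(2) = 0.8
Best response: Concede (8 is the largest).

Concede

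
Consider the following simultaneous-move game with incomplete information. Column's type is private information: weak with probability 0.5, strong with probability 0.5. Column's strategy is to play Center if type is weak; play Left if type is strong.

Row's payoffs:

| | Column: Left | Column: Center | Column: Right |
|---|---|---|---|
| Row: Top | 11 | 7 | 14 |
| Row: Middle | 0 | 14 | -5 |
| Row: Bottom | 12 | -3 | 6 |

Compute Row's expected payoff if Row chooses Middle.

7

Take the expectation over Column's type, weighting each type's action by its prior probability.
E[Middle] = 0.5·14 + 0.5·0 = 7 + 0 = 7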